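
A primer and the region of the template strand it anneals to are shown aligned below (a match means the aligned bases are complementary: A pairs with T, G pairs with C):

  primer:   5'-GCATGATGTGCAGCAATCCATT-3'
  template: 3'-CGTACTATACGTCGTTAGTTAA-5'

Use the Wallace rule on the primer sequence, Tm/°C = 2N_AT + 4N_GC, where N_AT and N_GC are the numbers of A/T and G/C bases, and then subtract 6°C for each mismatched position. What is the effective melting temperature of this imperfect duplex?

52°C

Primer base counts: A=6, T=6, G=5, C=5 → A+T=12, G+C=10
Perfect-match Tm = 2(12) + 4(10) = 24 + 40 = 64°C
Mismatches (positions where the bases are not complementary): 2 (at positions 8, 19)
Effective Tm = 64 − 2×6 = 64 − 12 = 52°C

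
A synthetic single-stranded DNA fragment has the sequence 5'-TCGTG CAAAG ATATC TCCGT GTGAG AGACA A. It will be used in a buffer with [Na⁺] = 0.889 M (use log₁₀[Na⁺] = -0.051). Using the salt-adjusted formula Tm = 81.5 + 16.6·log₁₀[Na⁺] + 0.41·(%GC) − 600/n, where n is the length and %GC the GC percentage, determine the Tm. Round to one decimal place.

Length n = 31. Scanning the sequence gives A=10, C=6, G=8, T=7.
G+C = 14, so %GC = 14/31 × 100 = 45.161%
Salt term: 16.6 × (-0.051) = -0.847
GC term: 0.41 × 45.161 = 18.516; length term: −600/31 = −19.355
Tm = 81.5 + (-0.847) + 18.516 − 19.355 = 79.814 → 79.8°C

79.8°C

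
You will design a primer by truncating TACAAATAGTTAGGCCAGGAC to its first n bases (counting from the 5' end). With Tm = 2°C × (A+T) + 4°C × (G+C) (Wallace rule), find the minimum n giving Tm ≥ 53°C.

n = 19

First 18 bases: TACAAATAGTTAGGCCAG → Tm = 50°C (< 53°C)
First 19 bases: TACAAATAGTTAGGCCAGG → Tm = 54°C (≥ 53°C)
Each additional base adds 2°C (A/T) or 4°C (G/C), so Tm is non-decreasing in n; n = 19 is the first length to reach 53°C.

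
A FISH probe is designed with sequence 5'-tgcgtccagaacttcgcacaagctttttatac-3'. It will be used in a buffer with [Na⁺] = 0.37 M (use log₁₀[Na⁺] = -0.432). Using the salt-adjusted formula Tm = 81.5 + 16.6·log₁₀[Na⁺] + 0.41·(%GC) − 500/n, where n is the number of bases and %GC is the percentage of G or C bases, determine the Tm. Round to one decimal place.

76.6°C

Length n = 32. Counting bases: G=5, A=8, C=9, T=10
G+C = 14, so %GC = 14/32 × 100 = 43.75%
Salt term: 16.6 × (-0.432) = -7.171
GC term: 0.41 × 43.75 = 17.938; length term: −500/32 = −15.625
Tm = 81.5 + (-7.171) + 17.938 − 15.625 = 76.642 → 76.6°C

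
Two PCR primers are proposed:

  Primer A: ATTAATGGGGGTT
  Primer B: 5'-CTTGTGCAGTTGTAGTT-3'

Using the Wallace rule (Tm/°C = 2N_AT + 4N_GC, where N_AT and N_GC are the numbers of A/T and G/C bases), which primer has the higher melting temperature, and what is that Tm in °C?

Primer A: A+T=8, G+C=5 → Tm = 2(8)+4(5) = 36°C
Primer B: A+T=10, G+C=7 → Tm = 2(10)+4(7) = 48°C
36°C vs 48°C → primer B is higher.

Primer B, 48°C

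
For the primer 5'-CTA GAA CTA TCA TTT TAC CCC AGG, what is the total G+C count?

10

Scanning the sequence gives G=3, C=7, A=7, T=7.
G+C = 3 + 7 = 10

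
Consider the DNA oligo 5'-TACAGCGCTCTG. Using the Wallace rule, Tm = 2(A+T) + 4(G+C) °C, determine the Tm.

A=2, G=3, C=4, T=3
So N_AT = 5 and N_GC = 7.
Tm = 4·7 + 2·5 = 28 + 10 = 38°C

38°C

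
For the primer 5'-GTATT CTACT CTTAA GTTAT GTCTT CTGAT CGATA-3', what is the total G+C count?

11

Scanning the sequence gives C=6, T=16, G=5, A=8.
Total G or C: 5 + 6 = 11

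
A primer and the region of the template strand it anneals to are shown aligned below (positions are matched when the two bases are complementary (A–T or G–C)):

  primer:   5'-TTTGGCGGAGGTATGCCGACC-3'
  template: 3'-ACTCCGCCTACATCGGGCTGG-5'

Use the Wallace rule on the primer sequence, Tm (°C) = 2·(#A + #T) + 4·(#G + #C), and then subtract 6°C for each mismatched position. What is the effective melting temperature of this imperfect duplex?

38°C

Primer base counts: A=3, T=5, G=8, C=5 → A+T=8, G+C=13
Perfect-match Tm = 2(8) + 4(13) = 16 + 52 = 68°C
Mismatches (positions where the bases are not complementary): 5 (at positions 2, 3, 10, 14, 15)
Effective Tm = 68 − 5×6 = 68 − 30 = 38°C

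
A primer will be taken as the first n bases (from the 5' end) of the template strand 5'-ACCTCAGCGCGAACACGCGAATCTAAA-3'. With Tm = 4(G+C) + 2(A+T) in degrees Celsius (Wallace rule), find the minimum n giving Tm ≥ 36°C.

First 10 bases: ACCTCAGCGC → Tm = 34°C (< 36°C)
First 11 bases: ACCTCAGCGCG → Tm = 38°C (≥ 36°C)
Each additional base adds 2°C (A/T) or 4°C (G/C), so Tm is non-decreasing in n; n = 11 is the first length to reach 36°C.

n = 11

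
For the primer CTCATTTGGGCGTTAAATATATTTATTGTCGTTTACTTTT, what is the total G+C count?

Counting bases: C=5, T=21, G=6, A=8
G+C = 6 + 5 = 11

11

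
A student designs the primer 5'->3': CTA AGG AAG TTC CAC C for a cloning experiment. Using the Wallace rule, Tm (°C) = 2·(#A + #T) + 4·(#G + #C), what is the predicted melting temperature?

Base counts: T=3, A=5, C=5, G=3
A+T = 8, G+C = 8
Tm = 4·8 + 2·8 = 32 + 16 = 48°C

48°C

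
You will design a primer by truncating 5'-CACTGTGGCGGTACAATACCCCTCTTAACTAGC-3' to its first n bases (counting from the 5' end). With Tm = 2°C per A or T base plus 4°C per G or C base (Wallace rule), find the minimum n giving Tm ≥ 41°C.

n = 13

First 12 bases: CACTGTGGCGGT → Tm = 40°C (< 41°C)
First 13 bases: CACTGTGGCGGTA → Tm = 42°C (≥ 41°C)
Since every base adds ≥2°C, Tm only increases with n, so the threshold is first crossed at n = 13.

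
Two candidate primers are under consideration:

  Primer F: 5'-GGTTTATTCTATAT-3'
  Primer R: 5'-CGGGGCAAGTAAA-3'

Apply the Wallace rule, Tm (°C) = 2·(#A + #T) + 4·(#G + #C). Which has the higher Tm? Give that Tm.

Primer F: A+T=11, G+C=3 → Tm = 2(11)+4(3) = 34°C
Primer R: A+T=6, G+C=7 → Tm = 2(6)+4(7) = 40°C
34°C vs 40°C → primer R is higher.

Primer R, 40°C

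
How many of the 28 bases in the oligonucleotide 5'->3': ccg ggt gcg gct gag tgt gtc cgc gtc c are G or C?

21

Counting bases: T=6, A=1, G=12, C=9
G+C = 12 + 9 = 21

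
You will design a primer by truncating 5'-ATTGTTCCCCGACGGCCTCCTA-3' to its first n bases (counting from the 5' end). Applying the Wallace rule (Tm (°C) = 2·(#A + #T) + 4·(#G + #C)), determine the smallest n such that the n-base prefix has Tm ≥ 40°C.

First 12 bases: ATTGTTCCCCGA → Tm = 36°C (< 40°C)
First 13 bases: ATTGTTCCCCGAC → Tm = 40°C (≥ 40°C)
Since every base adds ≥2°C, Tm only increases with n, so the threshold is first crossed at n = 13.

n = 13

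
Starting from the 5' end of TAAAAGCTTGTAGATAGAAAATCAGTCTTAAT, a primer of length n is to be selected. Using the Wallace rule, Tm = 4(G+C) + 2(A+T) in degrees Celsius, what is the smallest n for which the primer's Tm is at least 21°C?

First 8 bases: TAAAAGCT → Tm = 20°C (< 21°C)
First 9 bases: TAAAAGCTT → Tm = 22°C (≥ 21°C)
Each additional base adds 2°C (A/T) or 4°C (G/C), so Tm is non-decreasing in n; n = 9 is the first length to reach 21°C.

n = 9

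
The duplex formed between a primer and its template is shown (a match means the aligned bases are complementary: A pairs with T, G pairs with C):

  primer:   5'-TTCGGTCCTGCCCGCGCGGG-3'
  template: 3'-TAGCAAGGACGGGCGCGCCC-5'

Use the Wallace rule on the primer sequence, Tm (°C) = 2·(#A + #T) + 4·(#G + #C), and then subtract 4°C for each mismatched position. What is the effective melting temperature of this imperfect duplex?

Primer base counts: A=0, T=4, G=8, C=8 → A+T=4, G+C=16
Perfect-match Tm = 2(4) + 4(16) = 8 + 64 = 72°C
Mismatches (positions where the bases are not complementary): 2 (at positions 1, 5)
Effective Tm = 72 − 2×4 = 72 − 8 = 64°C

64°C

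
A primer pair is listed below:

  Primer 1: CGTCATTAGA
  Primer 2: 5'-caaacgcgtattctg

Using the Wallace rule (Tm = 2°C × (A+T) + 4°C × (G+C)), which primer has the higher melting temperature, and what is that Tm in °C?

Primer 1: A+T=6, G+C=4 → Tm = 2(6)+4(4) = 28°C
Primer 2: A+T=8, G+C=7 → Tm = 2(8)+4(7) = 44°C
28°C vs 44°C → primer 2 is higher.

Primer 2, 44°C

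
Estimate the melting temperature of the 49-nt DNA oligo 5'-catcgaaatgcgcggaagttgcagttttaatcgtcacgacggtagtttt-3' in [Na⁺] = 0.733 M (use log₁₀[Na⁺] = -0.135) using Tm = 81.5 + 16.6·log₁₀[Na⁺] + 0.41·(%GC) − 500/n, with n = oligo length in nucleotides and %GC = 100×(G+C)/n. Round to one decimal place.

Length n = 49. Base counts: T=15, G=13, C=9, A=12
G+C = 22, so %GC = 22/49 × 100 = 44.898%
Salt term: 16.6 × (-0.135) = -2.241
GC term: 0.41 × 44.898 = 18.408; length term: −500/49 = −10.204
Tm = 81.5 + (-2.241) + 18.408 − 10.204 = 87.463 → 87.5°C

87.5°C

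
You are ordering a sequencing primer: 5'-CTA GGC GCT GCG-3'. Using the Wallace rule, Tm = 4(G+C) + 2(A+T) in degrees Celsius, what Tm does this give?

Scanning the sequence gives A=1, C=4, T=2, G=5.
A+T = 3, G+C = 9
Tm = 2(3) + 4(9) = 6 + 36 = 42°C

42°C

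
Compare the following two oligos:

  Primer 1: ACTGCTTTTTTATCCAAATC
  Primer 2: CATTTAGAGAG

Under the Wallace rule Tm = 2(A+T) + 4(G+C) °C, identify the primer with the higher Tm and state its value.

Primer 1, 52°C

Primer 1: A+T=14, G+C=6 → Tm = 2(14)+4(6) = 52°C
Primer 2: A+T=7, G+C=4 → Tm = 2(7)+4(4) = 30°C
52°C vs 30°C → primer 1 is higher.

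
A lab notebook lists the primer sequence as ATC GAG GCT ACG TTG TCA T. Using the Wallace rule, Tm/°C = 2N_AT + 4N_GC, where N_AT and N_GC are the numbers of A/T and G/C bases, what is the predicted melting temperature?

G=5, C=4, T=6, A=4
So N_AT = 10 and N_GC = 9.
Tm = 2(10) + 4(9) = 20 + 36 = 56°C

56°C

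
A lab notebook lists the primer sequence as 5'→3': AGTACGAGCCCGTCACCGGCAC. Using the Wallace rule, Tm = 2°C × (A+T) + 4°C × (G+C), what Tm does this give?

Base counts: G=6, A=5, T=2, C=9
A+T = 7, G+C = 15
Tm = 2×7 + 4×15 = 74°C

74°C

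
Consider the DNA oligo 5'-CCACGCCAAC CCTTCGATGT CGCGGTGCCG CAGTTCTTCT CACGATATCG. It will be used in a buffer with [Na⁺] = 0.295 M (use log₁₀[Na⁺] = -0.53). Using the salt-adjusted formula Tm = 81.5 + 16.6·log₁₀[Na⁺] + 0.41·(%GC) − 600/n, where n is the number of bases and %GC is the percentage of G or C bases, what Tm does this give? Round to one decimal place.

85.3°C

Length n = 50. Counting bases: G=11, T=12, A=8, C=19
G+C = 30, so %GC = 30/50 × 100 = 60%
Salt term: 16.6 × (-0.53) = -8.798
GC term: 0.41 × 60 = 24.6; length term: −600/50 = −12
Tm = 81.5 + (-8.798) + 24.6 − 12 = 85.302 → 85.3°C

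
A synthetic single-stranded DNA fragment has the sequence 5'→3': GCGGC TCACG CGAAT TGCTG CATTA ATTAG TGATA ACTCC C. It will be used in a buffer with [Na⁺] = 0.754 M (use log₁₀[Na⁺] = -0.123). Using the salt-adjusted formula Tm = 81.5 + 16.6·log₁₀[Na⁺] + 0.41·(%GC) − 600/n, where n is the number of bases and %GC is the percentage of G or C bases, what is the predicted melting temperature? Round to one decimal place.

Length n = 41. Counting bases: A=10, C=11, T=11, G=9
G+C = 20, so %GC = 20/41 × 100 = 48.78%
Salt term: 16.6 × (-0.123) = -2.042
GC term: 0.41 × 48.78 = 20; length term: −600/41 = −14.634
Tm = 81.5 + (-2.042) + 20 − 14.634 = 84.824 → 84.8°C

84.8°C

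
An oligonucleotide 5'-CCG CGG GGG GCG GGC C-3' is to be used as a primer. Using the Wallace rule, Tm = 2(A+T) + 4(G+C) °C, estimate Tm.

64°C

T=0, G=10, C=6, A=0
A+T = 0, G+C = 16
Tm = 4·16 + 2·0 = 64 + 0 = 64°C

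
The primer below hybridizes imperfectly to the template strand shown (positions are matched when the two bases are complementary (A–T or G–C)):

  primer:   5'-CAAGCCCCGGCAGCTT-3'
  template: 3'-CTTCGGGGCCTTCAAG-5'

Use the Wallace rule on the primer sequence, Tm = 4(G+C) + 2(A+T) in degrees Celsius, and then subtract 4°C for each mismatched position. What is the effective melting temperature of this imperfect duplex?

Primer base counts: A=3, T=2, G=4, C=7 → A+T=5, G+C=11
Perfect-match Tm = 2(5) + 4(11) = 10 + 44 = 54°C
Mismatches (positions where the bases are not complementary): 4 (at positions 1, 11, 14, 16)
Effective Tm = 54 − 4×4 = 54 − 16 = 38°C

38°C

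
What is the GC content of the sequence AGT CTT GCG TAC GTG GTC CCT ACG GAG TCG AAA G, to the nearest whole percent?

56%

A=7, C=8, G=11, T=8
G+C = 11 + 8 = 19 out of 34 bases
%GC = 19/34 × 100 = 55.88% ≈ 56%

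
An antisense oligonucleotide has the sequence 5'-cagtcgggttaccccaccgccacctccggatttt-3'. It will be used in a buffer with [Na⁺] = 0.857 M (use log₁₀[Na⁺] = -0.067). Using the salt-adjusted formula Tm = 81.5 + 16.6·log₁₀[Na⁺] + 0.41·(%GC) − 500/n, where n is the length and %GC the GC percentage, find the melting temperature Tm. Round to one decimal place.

91.0°C

Length n = 34. Base counts: G=7, T=8, A=5, C=14
G+C = 21, so %GC = 21/34 × 100 = 61.765%
Salt term: 16.6 × (-0.067) = -1.112
GC term: 0.41 × 61.765 = 25.324; length term: −500/34 = −14.706
Tm = 81.5 + (-1.112) + 25.324 − 14.706 = 91.006 → 91.0°C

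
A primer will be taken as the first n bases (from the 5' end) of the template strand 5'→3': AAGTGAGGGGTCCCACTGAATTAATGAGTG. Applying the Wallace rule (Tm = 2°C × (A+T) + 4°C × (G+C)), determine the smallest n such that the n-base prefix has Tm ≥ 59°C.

First 18 bases: AAGTGAGGGGTCCCACTG → Tm = 58°C (< 59°C)
First 19 bases: AAGTGAGGGGTCCCACTGA → Tm = 60°C (≥ 59°C)
Each additional base adds 2°C (A/T) or 4°C (G/C), so Tm is non-decreasing in n; n = 19 is the first length to reach 59°C.

n = 19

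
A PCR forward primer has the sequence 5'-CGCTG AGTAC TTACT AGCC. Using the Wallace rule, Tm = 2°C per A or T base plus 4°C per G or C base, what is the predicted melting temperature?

58°C

Counting bases: G=4, C=6, A=4, T=5
A+T = 9, G+C = 10
Tm = 2×9 + 4×10 = 58°C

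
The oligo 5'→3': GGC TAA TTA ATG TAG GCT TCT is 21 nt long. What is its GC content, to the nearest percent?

38%

G=5, A=5, T=8, C=3
G+C = 5 + 3 = 8 out of 21 bases
%GC = 8/21 × 100 = 38.1% ≈ 38%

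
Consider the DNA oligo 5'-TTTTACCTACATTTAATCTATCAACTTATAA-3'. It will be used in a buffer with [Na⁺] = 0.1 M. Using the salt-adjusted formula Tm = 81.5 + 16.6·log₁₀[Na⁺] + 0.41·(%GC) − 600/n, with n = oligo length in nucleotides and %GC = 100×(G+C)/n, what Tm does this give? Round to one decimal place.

53.5°C

Length n = 31. Base counts: C=6, T=14, G=0, A=11
G+C = 6, so %GC = 6/31 × 100 = 19.355%
Salt term: 16.6 × (-1) = -16.6
GC term: 0.41 × 19.355 = 7.936; length term: −600/31 = −19.355
Tm = 81.5 + (-16.6) + 7.936 − 19.355 = 53.481 → 53.5°C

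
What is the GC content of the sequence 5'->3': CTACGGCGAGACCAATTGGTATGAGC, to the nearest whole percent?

T=5, A=7, G=8, C=6
G+C = 8 + 6 = 14 out of 26 bases
%GC = 14/26 × 100 = 53.85% ≈ 54%

54%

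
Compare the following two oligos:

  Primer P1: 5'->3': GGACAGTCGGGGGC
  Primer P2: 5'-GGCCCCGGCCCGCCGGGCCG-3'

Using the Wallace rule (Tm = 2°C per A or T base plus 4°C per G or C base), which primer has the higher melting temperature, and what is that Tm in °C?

Primer P1: A+T=3, G+C=11 → Tm = 2(3)+4(11) = 50°C
Primer P2: A+T=0, G+C=20 → Tm = 2(0)+4(20) = 80°C
50°C vs 80°C → primer P2 is higher.

Primer P2, 80°C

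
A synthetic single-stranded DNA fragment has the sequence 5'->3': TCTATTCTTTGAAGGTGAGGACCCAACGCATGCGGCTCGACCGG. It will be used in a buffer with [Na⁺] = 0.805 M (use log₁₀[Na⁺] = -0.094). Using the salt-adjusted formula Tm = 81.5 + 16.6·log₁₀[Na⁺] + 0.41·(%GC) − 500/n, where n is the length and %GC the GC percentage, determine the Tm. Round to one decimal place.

91.9°C

Length n = 44. T=10, C=12, G=13, A=9
G+C = 25, so %GC = 25/44 × 100 = 56.818%
Salt term: 16.6 × (-0.094) = -1.56
GC term: 0.41 × 56.818 = 23.295; length term: −500/44 = −11.364
Tm = 81.5 + (-1.56) + 23.295 − 11.364 = 91.871 → 91.9°C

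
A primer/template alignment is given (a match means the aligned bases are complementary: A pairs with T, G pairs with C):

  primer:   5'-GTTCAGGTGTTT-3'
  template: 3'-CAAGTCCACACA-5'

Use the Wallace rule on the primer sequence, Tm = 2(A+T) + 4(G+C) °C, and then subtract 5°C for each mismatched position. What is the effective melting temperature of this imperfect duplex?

Primer base counts: A=1, T=6, G=4, C=1 → A+T=7, G+C=5
Perfect-match Tm = 2(7) + 4(5) = 14 + 20 = 34°C
Mismatches (positions where the bases are not complementary): 1 (at position 11)
Effective Tm = 34 − 1×5 = 34 − 5 = 29°C

29°C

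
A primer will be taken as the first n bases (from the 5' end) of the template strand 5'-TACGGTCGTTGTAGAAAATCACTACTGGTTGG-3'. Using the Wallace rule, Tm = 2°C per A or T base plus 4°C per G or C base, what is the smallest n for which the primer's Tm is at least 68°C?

n = 25

First 24 bases: TACGGTCGTTGTAGAAAATCACTA → Tm = 66°C (< 68°C)
First 25 bases: TACGGTCGTTGTAGAAAATCACTAC → Tm = 70°C (≥ 68°C)
Since every base adds ≥2°C, Tm only increases with n, so the threshold is first crossed at n = 25.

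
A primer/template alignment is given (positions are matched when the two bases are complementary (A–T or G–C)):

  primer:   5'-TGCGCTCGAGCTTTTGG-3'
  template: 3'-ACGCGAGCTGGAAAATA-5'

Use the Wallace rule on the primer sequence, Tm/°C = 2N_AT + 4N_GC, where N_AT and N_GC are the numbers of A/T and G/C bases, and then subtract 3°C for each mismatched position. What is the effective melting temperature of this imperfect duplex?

Primer base counts: A=1, T=6, G=6, C=4 → A+T=7, G+C=10
Perfect-match Tm = 2(7) + 4(10) = 14 + 40 = 54°C
Mismatches (positions where the bases are not complementary): 3 (at positions 10, 16, 17)
Effective Tm = 54 − 3×3 = 54 − 9 = 45°C

45°C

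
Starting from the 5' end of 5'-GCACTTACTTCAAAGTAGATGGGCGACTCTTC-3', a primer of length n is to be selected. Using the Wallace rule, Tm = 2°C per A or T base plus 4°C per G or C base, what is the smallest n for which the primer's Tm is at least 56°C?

n = 21

First 20 bases: GCACTTACTTCAAAGTAGAT → Tm = 54°C (< 56°C)
First 21 bases: GCACTTACTTCAAAGTAGATG → Tm = 58°C (≥ 56°C)
Each additional base adds 2°C (A/T) or 4°C (G/C), so Tm is non-decreasing in n; n = 21 is the first length to reach 56°C.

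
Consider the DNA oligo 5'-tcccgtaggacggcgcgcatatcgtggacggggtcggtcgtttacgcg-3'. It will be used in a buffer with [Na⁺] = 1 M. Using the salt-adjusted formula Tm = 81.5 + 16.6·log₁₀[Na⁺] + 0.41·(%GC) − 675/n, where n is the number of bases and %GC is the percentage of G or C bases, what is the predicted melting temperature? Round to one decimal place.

Length n = 48. Scanning the sequence gives C=13, G=19, A=6, T=10.
G+C = 32, so %GC = 32/48 × 100 = 66.667%
Salt term: 16.6 × (0) = 0
GC term: 0.41 × 66.667 = 27.333; length term: −675/48 = −14.062
Tm = 81.5 + (0) + 27.333 − 14.062 = 94.771 → 94.8°C

94.8°C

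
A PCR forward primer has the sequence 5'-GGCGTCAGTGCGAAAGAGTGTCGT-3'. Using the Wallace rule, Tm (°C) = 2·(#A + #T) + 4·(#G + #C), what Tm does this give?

Counting bases: C=4, T=5, G=10, A=5
A+T = 10, G+C = 14
Tm = 4·14 + 2·10 = 56 + 20 = 76°C

76°C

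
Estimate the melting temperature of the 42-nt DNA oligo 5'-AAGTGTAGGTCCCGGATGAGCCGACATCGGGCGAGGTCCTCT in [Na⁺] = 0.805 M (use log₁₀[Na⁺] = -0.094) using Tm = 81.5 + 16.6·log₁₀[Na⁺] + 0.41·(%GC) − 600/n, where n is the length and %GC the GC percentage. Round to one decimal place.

Length n = 42. Scanning the sequence gives C=11, G=15, A=8, T=8.
G+C = 26, so %GC = 26/42 × 100 = 61.905%
Salt term: 16.6 × (-0.094) = -1.56
GC term: 0.41 × 61.905 = 25.381; length term: −600/42 = −14.286
Tm = 81.5 + (-1.56) + 25.381 − 14.286 = 91.035 → 91.0°C

91.0°C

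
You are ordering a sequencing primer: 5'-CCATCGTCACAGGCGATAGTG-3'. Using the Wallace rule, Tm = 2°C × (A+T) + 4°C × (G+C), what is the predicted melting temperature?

66°C

Counting bases: G=6, T=4, C=6, A=5
A+T = 9, G+C = 12
Tm = 4·12 + 2·9 = 48 + 18 = 66°C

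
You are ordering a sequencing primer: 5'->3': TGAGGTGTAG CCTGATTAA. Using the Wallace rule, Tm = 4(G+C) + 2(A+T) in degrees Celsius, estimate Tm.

54°C

Base counts: C=2, T=6, A=5, G=6
A+T = 11, G+C = 8
Tm = 2×11 + 4×8 = 54°C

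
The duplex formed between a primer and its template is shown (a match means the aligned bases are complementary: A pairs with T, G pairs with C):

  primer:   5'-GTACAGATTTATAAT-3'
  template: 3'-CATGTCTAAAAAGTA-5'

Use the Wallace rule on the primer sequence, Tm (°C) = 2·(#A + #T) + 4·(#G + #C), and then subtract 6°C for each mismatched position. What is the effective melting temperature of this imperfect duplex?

24°C

Primer base counts: A=6, T=6, G=2, C=1 → A+T=12, G+C=3
Perfect-match Tm = 2(12) + 4(3) = 24 + 12 = 36°C
Mismatches (positions where the bases are not complementary): 2 (at positions 11, 13)
Effective Tm = 36 − 2×6 = 36 − 12 = 24°C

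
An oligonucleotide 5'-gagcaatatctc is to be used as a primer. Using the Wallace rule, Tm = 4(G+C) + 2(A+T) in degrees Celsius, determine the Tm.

Scanning the sequence gives T=3, A=4, C=3, G=2.
AT pairs contribute 7, GC pairs contribute 5.
Tm = 2×7 + 4×5 = 34°C

34°C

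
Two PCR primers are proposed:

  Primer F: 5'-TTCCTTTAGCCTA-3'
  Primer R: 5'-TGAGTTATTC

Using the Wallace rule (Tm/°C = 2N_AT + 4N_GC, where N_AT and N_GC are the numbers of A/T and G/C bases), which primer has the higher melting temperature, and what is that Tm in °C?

Primer F, 36°C

Primer F: A+T=8, G+C=5 → Tm = 2(8)+4(5) = 36°C
Primer R: A+T=7, G+C=3 → Tm = 2(7)+4(3) = 26°C
36°C vs 26°C → primer F is higher.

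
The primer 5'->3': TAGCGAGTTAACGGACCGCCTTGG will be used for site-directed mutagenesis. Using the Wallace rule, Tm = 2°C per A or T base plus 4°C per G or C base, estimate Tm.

76°C

Base counts: A=5, G=8, C=6, T=5
AT pairs contribute 10, GC pairs contribute 14.
Tm = 2×10 + 4×14 = 76°C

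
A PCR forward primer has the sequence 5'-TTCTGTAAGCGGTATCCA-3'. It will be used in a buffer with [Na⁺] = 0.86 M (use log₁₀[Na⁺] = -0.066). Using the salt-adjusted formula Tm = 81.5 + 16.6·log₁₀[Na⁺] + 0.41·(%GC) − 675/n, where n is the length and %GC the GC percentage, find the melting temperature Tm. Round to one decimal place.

61.1°C

Length n = 18. Counting bases: A=4, G=4, T=6, C=4
G+C = 8, so %GC = 8/18 × 100 = 44.444%
Salt term: 16.6 × (-0.066) = -1.096
GC term: 0.41 × 44.444 = 18.222; length term: −675/18 = −37.5
Tm = 81.5 + (-1.096) + 18.222 − 37.5 = 61.126 → 61.1°C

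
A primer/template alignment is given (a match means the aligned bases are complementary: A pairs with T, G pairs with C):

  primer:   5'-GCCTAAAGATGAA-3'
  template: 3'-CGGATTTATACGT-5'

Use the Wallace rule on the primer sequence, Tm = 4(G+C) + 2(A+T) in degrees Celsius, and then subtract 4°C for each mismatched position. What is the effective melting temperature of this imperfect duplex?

Primer base counts: A=6, T=2, G=3, C=2 → A+T=8, G+C=5
Perfect-match Tm = 2(8) + 4(5) = 16 + 20 = 36°C
Mismatches (positions where the bases are not complementary): 2 (at positions 8, 12)
Effective Tm = 36 − 2×4 = 36 − 8 = 28°C

28°C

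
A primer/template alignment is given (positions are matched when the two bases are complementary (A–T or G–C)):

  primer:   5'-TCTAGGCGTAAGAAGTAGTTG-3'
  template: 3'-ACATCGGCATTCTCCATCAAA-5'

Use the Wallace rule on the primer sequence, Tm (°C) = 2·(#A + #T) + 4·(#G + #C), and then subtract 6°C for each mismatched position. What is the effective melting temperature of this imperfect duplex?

Primer base counts: A=6, T=6, G=7, C=2 → A+T=12, G+C=9
Perfect-match Tm = 2(12) + 4(9) = 24 + 36 = 60°C
Mismatches (positions where the bases are not complementary): 4 (at positions 2, 6, 14, 21)
Effective Tm = 60 − 4×6 = 60 − 24 = 36°C

36°C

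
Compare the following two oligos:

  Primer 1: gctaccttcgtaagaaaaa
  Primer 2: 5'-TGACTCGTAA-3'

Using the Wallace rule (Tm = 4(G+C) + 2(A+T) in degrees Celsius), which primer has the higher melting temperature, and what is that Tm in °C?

Primer 1: A+T=12, G+C=7 → Tm = 2(12)+4(7) = 52°C
Primer 2: A+T=6, G+C=4 → Tm = 2(6)+4(4) = 28°C
52°C vs 28°C → primer 1 is higher.

Primer 1, 52°C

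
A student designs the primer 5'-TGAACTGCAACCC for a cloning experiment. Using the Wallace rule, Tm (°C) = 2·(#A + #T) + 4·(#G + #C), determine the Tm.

40°C

C=5, G=2, T=2, A=4
AT pairs contribute 6, GC pairs contribute 7.
Tm = 2(6) + 4(7) = 12 + 28 = 40°C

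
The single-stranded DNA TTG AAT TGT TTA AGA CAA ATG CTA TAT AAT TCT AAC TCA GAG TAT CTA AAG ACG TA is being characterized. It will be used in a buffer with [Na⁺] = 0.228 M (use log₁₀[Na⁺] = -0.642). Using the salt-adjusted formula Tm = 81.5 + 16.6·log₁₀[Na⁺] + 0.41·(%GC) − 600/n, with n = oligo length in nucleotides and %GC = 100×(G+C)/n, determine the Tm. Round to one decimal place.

Length n = 56. G=8, A=22, T=19, C=7
G+C = 15, so %GC = 15/56 × 100 = 26.786%
Salt term: 16.6 × (-0.642) = -10.657
GC term: 0.41 × 26.786 = 10.982; length term: −600/56 = −10.714
Tm = 81.5 + (-10.657) + 10.982 − 10.714 = 71.111 → 71.1°C

71.1°C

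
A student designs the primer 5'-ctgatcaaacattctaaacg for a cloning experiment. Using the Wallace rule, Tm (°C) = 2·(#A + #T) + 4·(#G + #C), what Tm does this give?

C=5, T=5, G=2, A=8
AT pairs contribute 13, GC pairs contribute 7.
Tm = 2(13) + 4(7) = 26 + 28 = 54°C

54°C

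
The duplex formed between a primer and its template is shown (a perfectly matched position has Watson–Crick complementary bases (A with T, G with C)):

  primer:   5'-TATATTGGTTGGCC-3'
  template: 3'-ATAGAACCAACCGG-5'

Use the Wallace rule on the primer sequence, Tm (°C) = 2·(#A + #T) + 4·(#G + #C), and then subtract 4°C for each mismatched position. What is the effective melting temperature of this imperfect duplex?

Primer base counts: A=2, T=6, G=4, C=2 → A+T=8, G+C=6
Perfect-match Tm = 2(8) + 4(6) = 16 + 24 = 40°C
Mismatches (positions where the bases are not complementary): 1 (at position 4)
Effective Tm = 40 − 1×4 = 40 − 4 = 36°C

36°C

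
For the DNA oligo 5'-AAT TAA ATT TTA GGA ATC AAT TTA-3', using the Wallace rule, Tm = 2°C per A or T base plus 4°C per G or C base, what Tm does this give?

Base counts: G=2, C=1, T=10, A=11
AT pairs contribute 21, GC pairs contribute 3.
Tm = 4·3 + 2·21 = 12 + 42 = 54°C

54°C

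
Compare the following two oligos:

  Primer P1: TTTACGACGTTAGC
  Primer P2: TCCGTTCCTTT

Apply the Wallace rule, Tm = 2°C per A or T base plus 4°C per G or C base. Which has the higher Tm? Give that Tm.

Primer P1, 40°C

Primer P1: A+T=8, G+C=6 → Tm = 2(8)+4(6) = 40°C
Primer P2: A+T=6, G+C=5 → Tm = 2(6)+4(5) = 32°C
40°C vs 32°C → primer P1 is higher.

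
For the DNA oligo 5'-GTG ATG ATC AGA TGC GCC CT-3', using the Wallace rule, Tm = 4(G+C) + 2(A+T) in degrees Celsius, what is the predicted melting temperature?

62°C

Base counts: T=5, A=4, G=6, C=5
AT pairs contribute 9, GC pairs contribute 11.
Tm = 4·11 + 2·9 = 44 + 18 = 62°C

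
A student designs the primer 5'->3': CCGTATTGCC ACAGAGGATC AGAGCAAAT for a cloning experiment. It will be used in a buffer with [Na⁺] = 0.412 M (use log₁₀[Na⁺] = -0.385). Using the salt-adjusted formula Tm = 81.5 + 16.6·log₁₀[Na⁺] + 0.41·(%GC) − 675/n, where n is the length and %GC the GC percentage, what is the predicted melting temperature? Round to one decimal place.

Length n = 29. Counting bases: T=5, A=10, C=7, G=7
G+C = 14, so %GC = 14/29 × 100 = 48.276%
Salt term: 16.6 × (-0.385) = -6.391
GC term: 0.41 × 48.276 = 19.793; length term: −675/29 = −23.276
Tm = 81.5 + (-6.391) + 19.793 − 23.276 = 71.626 → 71.6°C

71.6°C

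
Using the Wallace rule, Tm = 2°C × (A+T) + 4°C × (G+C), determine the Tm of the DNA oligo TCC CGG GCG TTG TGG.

Scanning the sequence gives T=4, G=7, C=4, A=0.
AT pairs contribute 4, GC pairs contribute 11.
Tm = 2×4 + 4×11 = 52°C

52°C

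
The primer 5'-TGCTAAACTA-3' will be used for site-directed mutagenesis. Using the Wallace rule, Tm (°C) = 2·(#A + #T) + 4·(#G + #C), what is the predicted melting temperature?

26°C

Scanning the sequence gives C=2, T=3, G=1, A=4.
AT pairs contribute 7, GC pairs contribute 3.
Tm = 4·3 + 2·7 = 12 + 14 = 26°C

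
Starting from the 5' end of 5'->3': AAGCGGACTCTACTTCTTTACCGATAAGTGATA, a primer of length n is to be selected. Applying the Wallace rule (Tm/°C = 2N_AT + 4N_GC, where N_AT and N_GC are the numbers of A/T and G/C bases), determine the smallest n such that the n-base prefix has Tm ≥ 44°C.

n = 15

First 14 bases: AAGCGGACTCTACT → Tm = 42°C (< 44°C)
First 15 bases: AAGCGGACTCTACTT → Tm = 44°C (≥ 44°C)
Since every base adds ≥2°C, Tm only increases with n, so the threshold is first crossed at n = 15.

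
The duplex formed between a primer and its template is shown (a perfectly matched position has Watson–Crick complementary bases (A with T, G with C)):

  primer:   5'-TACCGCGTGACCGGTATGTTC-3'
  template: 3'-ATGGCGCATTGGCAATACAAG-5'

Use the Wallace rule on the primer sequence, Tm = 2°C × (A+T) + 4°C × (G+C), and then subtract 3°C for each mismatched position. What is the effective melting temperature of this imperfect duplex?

Primer base counts: A=3, T=6, G=6, C=6 → A+T=9, G+C=12
Perfect-match Tm = 2(9) + 4(12) = 18 + 48 = 66°C
Mismatches (positions where the bases are not complementary): 2 (at positions 9, 14)
Effective Tm = 66 − 2×3 = 66 − 6 = 60°C

60°C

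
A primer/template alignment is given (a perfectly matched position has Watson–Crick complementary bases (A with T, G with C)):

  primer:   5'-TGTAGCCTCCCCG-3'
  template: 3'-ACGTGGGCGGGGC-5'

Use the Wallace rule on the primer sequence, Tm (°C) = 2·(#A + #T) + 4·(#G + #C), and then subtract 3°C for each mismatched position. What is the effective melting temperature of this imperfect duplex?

35°C

Primer base counts: A=1, T=3, G=3, C=6 → A+T=4, G+C=9
Perfect-match Tm = 2(4) + 4(9) = 8 + 36 = 44°C
Mismatches (positions where the bases are not complementary): 3 (at positions 3, 5, 8)
Effective Tm = 44 − 3×3 = 44 − 9 = 35°C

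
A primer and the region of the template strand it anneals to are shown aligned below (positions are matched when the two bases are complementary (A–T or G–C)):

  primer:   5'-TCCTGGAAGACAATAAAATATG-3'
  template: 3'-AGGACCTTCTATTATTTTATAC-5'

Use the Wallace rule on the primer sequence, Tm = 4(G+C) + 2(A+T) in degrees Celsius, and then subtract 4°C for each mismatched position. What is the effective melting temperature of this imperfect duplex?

Primer base counts: A=10, T=5, G=4, C=3 → A+T=15, G+C=7
Perfect-match Tm = 2(15) + 4(7) = 30 + 28 = 58°C
Mismatches (positions where the bases are not complementary): 1 (at position 11)
Effective Tm = 58 − 1×4 = 58 − 4 = 54°C

54°C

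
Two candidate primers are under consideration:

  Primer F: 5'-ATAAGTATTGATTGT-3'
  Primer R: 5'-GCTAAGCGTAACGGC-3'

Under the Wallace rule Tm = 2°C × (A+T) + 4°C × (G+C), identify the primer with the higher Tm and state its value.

Primer F: A+T=12, G+C=3 → Tm = 2(12)+4(3) = 36°C
Primer R: A+T=6, G+C=9 → Tm = 2(6)+4(9) = 48°C
36°C vs 48°C → primer R is higher.

Primer R, 48°C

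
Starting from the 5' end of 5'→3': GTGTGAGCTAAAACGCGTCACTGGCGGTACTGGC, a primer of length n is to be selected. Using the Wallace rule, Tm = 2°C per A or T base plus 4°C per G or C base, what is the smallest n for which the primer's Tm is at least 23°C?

n = 8

First 7 bases: GTGTGAG → Tm = 22°C (< 23°C)
First 8 bases: GTGTGAGC → Tm = 26°C (≥ 23°C)
Each additional base adds 2°C (A/T) or 4°C (G/C), so Tm is non-decreasing in n; n = 8 is the first length to reach 23°C.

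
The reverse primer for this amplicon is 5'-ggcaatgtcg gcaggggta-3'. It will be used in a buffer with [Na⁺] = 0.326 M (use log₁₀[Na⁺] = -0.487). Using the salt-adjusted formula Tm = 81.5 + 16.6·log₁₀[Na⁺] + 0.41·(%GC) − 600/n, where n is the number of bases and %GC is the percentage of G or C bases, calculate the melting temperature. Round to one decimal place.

67.7°C

Length n = 19. Scanning the sequence gives C=3, A=4, G=9, T=3.
G+C = 12, so %GC = 12/19 × 100 = 63.158%
Salt term: 16.6 × (-0.487) = -8.084
GC term: 0.41 × 63.158 = 25.895; length term: −600/19 = −31.579
Tm = 81.5 + (-8.084) + 25.895 − 31.579 = 67.732 → 67.7°C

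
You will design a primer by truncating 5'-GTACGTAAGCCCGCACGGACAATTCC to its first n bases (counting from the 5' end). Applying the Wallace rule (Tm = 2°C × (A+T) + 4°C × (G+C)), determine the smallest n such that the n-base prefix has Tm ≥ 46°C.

n = 14

First 13 bases: GTACGTAAGCCCG → Tm = 42°C (< 46°C)
First 14 bases: GTACGTAAGCCCGC → Tm = 46°C (≥ 46°C)
Since every base adds ≥2°C, Tm only increases with n, so the threshold is first crossed at n = 14.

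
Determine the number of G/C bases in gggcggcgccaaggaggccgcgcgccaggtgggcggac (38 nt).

32

Scanning the sequence gives A=5, G=20, C=12, T=1.
Total G or C: 20 + 12 = 32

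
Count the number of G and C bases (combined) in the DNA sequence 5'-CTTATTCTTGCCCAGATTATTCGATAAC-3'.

10

Scanning the sequence gives T=11, G=3, A=7, C=7.
Total G or C: 3 + 7 = 10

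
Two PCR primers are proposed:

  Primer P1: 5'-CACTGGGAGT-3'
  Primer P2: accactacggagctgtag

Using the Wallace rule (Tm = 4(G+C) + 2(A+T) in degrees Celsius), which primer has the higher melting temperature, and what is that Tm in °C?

Primer P1: A+T=4, G+C=6 → Tm = 2(4)+4(6) = 32°C
Primer P2: A+T=8, G+C=10 → Tm = 2(8)+4(10) = 56°C
32°C vs 56°C → primer P2 is higher.

Primer P2, 56°C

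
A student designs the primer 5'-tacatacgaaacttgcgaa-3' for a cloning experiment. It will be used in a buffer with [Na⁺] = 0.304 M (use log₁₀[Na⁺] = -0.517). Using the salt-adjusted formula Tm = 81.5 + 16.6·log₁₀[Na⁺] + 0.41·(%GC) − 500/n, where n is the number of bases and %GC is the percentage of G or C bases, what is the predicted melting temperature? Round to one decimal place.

Length n = 19. Scanning the sequence gives C=4, T=4, A=8, G=3.
G+C = 7, so %GC = 7/19 × 100 = 36.842%
Salt term: 16.6 × (-0.517) = -8.582
GC term: 0.41 × 36.842 = 15.105; length term: −500/19 = −26.316
Tm = 81.5 + (-8.582) + 15.105 − 26.316 = 61.707 → 61.7°C

61.7°C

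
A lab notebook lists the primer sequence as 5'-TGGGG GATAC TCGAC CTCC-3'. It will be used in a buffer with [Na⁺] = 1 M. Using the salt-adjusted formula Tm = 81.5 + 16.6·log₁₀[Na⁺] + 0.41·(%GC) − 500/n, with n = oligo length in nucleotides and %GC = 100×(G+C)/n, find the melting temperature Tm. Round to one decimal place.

Length n = 19. Counting bases: G=6, A=3, T=4, C=6
G+C = 12, so %GC = 12/19 × 100 = 63.158%
Salt term: 16.6 × (0) = 0
GC term: 0.41 × 63.158 = 25.895; length term: −500/19 = −26.316
Tm = 81.5 + (0) + 25.895 − 26.316 = 81.079 → 81.1°C

81.1°C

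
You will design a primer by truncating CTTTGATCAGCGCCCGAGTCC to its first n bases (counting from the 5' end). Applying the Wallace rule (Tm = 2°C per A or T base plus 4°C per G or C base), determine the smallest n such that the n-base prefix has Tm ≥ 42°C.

n = 14

First 13 bases: CTTTGATCAGCGC → Tm = 40°C (< 42°C)
First 14 bases: CTTTGATCAGCGCC → Tm = 44°C (≥ 42°C)
Each additional base adds 2°C (A/T) or 4°C (G/C), so Tm is non-decreasing in n; n = 14 is the first length to reach 42°C.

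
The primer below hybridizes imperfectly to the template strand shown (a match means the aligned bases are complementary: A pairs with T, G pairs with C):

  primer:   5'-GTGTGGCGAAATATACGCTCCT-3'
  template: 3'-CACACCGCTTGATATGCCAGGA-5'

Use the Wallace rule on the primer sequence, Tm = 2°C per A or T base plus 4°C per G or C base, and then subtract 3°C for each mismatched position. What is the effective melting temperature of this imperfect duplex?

Primer base counts: A=5, T=6, G=6, C=5 → A+T=11, G+C=11
Perfect-match Tm = 2(11) + 4(11) = 22 + 44 = 66°C
Mismatches (positions where the bases are not complementary): 2 (at positions 11, 18)
Effective Tm = 66 − 2×3 = 66 − 6 = 60°C

60°C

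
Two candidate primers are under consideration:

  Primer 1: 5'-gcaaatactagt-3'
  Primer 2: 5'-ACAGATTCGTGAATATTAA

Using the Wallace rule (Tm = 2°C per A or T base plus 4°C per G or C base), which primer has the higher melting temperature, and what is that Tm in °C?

Primer 2, 48°C

Primer 1: A+T=8, G+C=4 → Tm = 2(8)+4(4) = 32°C
Primer 2: A+T=14, G+C=5 → Tm = 2(14)+4(5) = 48°C
32°C vs 48°C → primer 2 is higher.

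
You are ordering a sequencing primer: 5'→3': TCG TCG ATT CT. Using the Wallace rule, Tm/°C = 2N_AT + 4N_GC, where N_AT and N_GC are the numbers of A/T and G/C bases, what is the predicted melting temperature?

Base counts: C=3, T=5, A=1, G=2
So N_AT = 6 and N_GC = 5.
Tm = 4·5 + 2·6 = 20 + 12 = 32°C

32°C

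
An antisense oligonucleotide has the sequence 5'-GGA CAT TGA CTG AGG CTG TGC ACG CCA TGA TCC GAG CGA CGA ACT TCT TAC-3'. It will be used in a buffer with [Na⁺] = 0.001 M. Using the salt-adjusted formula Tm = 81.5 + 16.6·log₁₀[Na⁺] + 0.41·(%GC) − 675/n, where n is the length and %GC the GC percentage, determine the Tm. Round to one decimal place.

Length n = 51. Counting bases: C=14, T=11, G=14, A=12
G+C = 28, so %GC = 28/51 × 100 = 54.902%
Salt term: 16.6 × (-3) = -49.8
GC term: 0.41 × 54.902 = 22.51; length term: −675/51 = −13.235
Tm = 81.5 + (-49.8) + 22.51 − 13.235 = 40.975 → 41.0°C

41.0°C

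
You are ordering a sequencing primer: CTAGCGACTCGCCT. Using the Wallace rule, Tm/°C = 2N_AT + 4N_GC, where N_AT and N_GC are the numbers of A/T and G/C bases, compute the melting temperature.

46°C

A=2, T=3, C=6, G=3
A+T = 5, G+C = 9
Tm = 2×5 + 4×9 = 46°C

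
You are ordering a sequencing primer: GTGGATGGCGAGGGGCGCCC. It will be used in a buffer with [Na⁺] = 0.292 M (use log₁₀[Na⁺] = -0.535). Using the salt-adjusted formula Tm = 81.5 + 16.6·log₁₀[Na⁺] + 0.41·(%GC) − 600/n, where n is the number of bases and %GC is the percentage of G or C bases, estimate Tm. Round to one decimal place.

Length n = 20. Scanning the sequence gives T=2, C=5, G=11, A=2.
G+C = 16, so %GC = 16/20 × 100 = 80%
Salt term: 16.6 × (-0.535) = -8.881
GC term: 0.41 × 80 = 32.8; length term: −600/20 = −30
Tm = 81.5 + (-8.881) + 32.8 − 30 = 75.419 → 75.4°C

75.4°C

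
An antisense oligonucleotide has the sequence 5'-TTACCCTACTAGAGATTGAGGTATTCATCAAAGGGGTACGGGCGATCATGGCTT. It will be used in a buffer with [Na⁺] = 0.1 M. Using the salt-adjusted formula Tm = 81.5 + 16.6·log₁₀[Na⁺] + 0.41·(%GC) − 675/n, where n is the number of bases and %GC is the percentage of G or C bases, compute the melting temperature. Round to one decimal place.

Length n = 54. Scanning the sequence gives G=15, T=15, C=10, A=14.
G+C = 25, so %GC = 25/54 × 100 = 46.296%
Salt term: 16.6 × (-1) = -16.6
GC term: 0.41 × 46.296 = 18.981; length term: −675/54 = −12.5
Tm = 81.5 + (-16.6) + 18.981 − 12.5 = 71.381 → 71.4°C

71.4°C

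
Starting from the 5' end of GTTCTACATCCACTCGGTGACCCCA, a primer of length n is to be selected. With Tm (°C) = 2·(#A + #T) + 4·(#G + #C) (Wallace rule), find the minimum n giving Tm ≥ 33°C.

n = 12

First 11 bases: GTTCTACATCC → Tm = 32°C (< 33°C)
First 12 bases: GTTCTACATCCA → Tm = 34°C (≥ 33°C)
Since every base adds ≥2°C, Tm only increases with n, so the threshold is first crossed at n = 12.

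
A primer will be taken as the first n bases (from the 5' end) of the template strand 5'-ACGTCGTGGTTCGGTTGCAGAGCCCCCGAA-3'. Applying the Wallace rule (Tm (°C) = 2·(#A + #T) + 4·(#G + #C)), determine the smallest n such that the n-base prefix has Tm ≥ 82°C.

n = 25

First 24 bases: ACGTCGTGGTTCGGTTGCAGAGCC → Tm = 78°C (< 82°C)
First 25 bases: ACGTCGTGGTTCGGTTGCAGAGCCC → Tm = 82°C (≥ 82°C)
Since every base adds ≥2°C, Tm only increases with n, so the threshold is first crossed at n = 25.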